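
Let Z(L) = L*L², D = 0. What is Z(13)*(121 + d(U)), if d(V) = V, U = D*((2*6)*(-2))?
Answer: 265837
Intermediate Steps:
Z(L) = L³
U = 0 (U = 0*((2*6)*(-2)) = 0*(12*(-2)) = 0*(-24) = 0)
Z(13)*(121 + d(U)) = 13³*(121 + 0) = 2197*121 = 265837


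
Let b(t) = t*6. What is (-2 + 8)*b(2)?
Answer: 72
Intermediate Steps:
b(t) = 6*t
(-2 + 8)*b(2) = (-2 + 8)*(6*2) = 6*12 = 72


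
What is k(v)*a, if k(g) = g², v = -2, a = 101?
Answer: 404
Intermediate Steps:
k(v)*a = (-2)²*101 = 4*101 = 404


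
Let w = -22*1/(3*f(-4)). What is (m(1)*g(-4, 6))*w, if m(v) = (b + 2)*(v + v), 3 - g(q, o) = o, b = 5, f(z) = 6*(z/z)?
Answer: 154/3 ≈ 51.333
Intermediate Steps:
f(z) = 6 (f(z) = 6*1 = 6)
g(q, o) = 3 - o
m(v) = 14*v (m(v) = (5 + 2)*(v + v) = 7*(2*v) = 14*v)
w = -11/9 (w = -22/(3*6) = -22/18 = -22*1/18 = -11/9 ≈ -1.2222)
(m(1)*g(-4, 6))*w = ((14*1)*(3 - 1*6))*(-11/9) = (14*(3 - 6))*(-11/9) = (14*(-3))*(-11/9) = -42*(-11/9) = 154/3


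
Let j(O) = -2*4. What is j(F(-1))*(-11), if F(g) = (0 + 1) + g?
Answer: 88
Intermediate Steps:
F(g) = 1 + g
j(O) = -8
j(F(-1))*(-11) = -8*(-11) = 88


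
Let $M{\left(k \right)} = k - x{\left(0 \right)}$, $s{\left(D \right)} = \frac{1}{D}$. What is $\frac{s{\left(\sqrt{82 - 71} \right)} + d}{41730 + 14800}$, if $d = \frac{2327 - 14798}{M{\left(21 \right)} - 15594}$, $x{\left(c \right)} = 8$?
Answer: $\frac{12471}{880793930} + \frac{\sqrt{11}}{621830} \approx 1.9492 \cdot 10^{-5}$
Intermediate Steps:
$M{\left(k \right)} = -8 + k$ ($M{\left(k \right)} = k - 8 = -8 + k$)
$d = \frac{12471}{15581}$ ($d = \frac{2327 - 14798}{\left(-8 + 21\right) - 15594} = - \frac{12471}{13 - 15594} = - \frac{12471}{-15581} = \left(-12471\right) \left(- \frac{1}{15581}\right) = \frac{12471}{15581} \approx 0.8004$)
$\frac{s{\left(\sqrt{82 - 71} \right)} + d}{41730 + 14800} = \frac{\frac{1}{\sqrt{82 - 71}} + \frac{12471}{15581}}{41730 + 14800} = \frac{\frac{1}{\sqrt{11}} + \frac{12471}{15581}}{56530} = \left(\frac{\sqrt{11}}{11} + \frac{12471}{15581}\right) \frac{1}{56530} = \left(\frac{12471}{15581} + \frac{\sqrt{11}}{11}\right) \frac{1}{56530} = \frac{12471}{880793930} + \frac{\sqrt{11}}{621830}$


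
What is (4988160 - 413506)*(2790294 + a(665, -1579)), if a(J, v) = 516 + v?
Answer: 12759766751074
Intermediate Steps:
(4988160 - 413506)*(2790294 + a(665, -1579)) = (4988160 - 413506)*(2790294 + (516 - 1579)) = 4574654*(2790294 - 1063) = 4574654*2789231 = 12759766751074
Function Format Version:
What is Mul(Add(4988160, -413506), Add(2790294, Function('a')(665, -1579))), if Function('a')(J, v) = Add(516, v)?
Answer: 12759766751074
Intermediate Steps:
Mul(Add(4988160, -413506), Add(2790294, Function('a')(665, -1579))) = Mul(Add(4988160, -413506), Add(2790294, Add(516, -1579))) = Mul(4574654, Add(2790294, -1063)) = Mul(4574654, 2789231) = 12759766751074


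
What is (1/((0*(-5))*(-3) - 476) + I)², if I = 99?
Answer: 2220577129/226576 ≈ 9800.6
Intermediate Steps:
(1/((0*(-5))*(-3) - 476) + I)² = (1/((0*(-5))*(-3) - 476) + 99)² = (1/(0*(-3) - 476) + 99)² = (1/(0 - 476) + 99)² = (1/(-476) + 99)² = (-1/476 + 99)² = (47123/476)² = 2220577129/226576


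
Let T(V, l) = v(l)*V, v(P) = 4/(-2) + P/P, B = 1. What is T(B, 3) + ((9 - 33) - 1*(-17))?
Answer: -8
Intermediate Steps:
v(P) = -1 (v(P) = 4*(-1/2) + 1 = -2 + 1 = -1)
T(V, l) = -V
T(B, 3) + ((9 - 33) - 1*(-17)) = -1*1 + ((9 - 33) - 1*(-17)) = -1 + (-24 + 17) = -1 - 7 = -8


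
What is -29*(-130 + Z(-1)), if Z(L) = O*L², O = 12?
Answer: 3422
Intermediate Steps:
Z(L) = 12*L²
-29*(-130 + Z(-1)) = -29*(-130 + 12*(-1)²) = -29*(-130 + 12*1) = -29*(-130 + 12) = -29*(-118) = 3422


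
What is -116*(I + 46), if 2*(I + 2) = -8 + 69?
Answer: -8642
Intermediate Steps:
I = 57/2 (I = -2 + (-8 + 69)/2 = -2 + (1/2)*61 = -2 + 61/2 = 57/2 ≈ 28.500)
-116*(I + 46) = -116*(57/2 + 46) = -116*149/2 = -8642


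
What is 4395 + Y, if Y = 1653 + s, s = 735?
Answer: 6783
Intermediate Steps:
Y = 2388 (Y = 1653 + 735 = 2388)
4395 + Y = 4395 + 2388 = 6783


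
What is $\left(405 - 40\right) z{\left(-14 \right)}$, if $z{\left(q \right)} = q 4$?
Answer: $-20440$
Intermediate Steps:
$z{\left(q \right)} = 4 q$
$\left(405 - 40\right) z{\left(-14 \right)} = \left(405 - 40\right) 4 \left(-14\right) = 365 \left(-56\right) = -20440$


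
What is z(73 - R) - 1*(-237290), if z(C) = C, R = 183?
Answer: 237180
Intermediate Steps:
z(73 - R) - 1*(-237290) = (73 - 1*183) - 1*(-237290) = (73 - 183) + 237290 = -110 + 237290 = 237180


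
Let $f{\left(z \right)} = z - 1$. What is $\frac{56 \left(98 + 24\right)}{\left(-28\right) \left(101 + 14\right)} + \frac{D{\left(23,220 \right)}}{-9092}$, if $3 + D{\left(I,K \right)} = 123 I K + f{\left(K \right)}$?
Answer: $- \frac{18454247}{261395} \approx -70.599$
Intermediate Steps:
$f{\left(z \right)} = -1 + z$ ($f{\left(z \right)} = z - 1 = -1 + z$)
$D{\left(I,K \right)} = -4 + K + 123 I K$ ($D{\left(I,K \right)} = -3 + \left(123 I K + \left(-1 + K\right)\right) = -3 + \left(-1 + K + 123 I K\right) = -4 + K + 123 I K$)
$\frac{56 \left(98 + 24\right)}{\left(-28\right) \left(101 + 14\right)} + \frac{D{\left(23,220 \right)}}{-9092} = \frac{56 \left(98 + 24\right)}{\left(-28\right) \left(101 + 14\right)} + \frac{-4 + 220 + 123 \cdot 23 \cdot 220}{-9092} = \frac{56 \cdot 122}{\left(-28\right) 115} + \left(-4 + 220 + 622380\right) \left(- \frac{1}{9092}\right) = \frac{6832}{-3220} + 622596 \left(- \frac{1}{9092}\right) = 6832 \left(- \frac{1}{3220}\right) - \frac{155649}{2273} = - \frac{244}{115} - \frac{155649}{2273} = - \frac{18454247}{261395}$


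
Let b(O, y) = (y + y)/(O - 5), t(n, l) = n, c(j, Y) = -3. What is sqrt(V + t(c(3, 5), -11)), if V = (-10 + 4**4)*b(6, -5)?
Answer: I*sqrt(2463) ≈ 49.629*I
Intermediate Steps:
b(O, y) = 2*y/(-5 + O) (b(O, y) = (2*y)/(-5 + O) = 2*y/(-5 + O))
V = -2460 (V = (-10 + 4**4)*(2*(-5)/(-5 + 6)) = (-10 + 256)*(2*(-5)/1) = 246*(2*(-5)*1) = 246*(-10) = -2460)
sqrt(V + t(c(3, 5), -11)) = sqrt(-2460 - 3) = sqrt(-2463) = I*sqrt(2463)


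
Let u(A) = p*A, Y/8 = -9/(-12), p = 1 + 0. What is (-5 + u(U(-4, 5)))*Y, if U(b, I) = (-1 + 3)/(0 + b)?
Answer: -33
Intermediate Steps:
p = 1
Y = 6 (Y = 8*(-9/(-12)) = 8*(-9*(-1/12)) = 8*(¾) = 6)
U(b, I) = 2/b
u(A) = A (u(A) = 1*A = A)
(-5 + u(U(-4, 5)))*Y = (-5 + 2/(-4))*6 = (-5 + 2*(-¼))*6 = (-5 - ½)*6 = -11/2*6 = -33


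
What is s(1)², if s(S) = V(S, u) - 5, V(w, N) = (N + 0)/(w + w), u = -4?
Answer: 49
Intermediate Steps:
V(w, N) = N/(2*w) (V(w, N) = N/((2*w)) = N*(1/(2*w)) = N/(2*w))
s(S) = -5 - 2/S (s(S) = (½)*(-4)/S - 5 = -2/S - 5 = -5 - 2/S)
s(1)² = (-5 - 2/1)² = (-5 - 2*1)² = (-5 - 2)² = (-7)² = 49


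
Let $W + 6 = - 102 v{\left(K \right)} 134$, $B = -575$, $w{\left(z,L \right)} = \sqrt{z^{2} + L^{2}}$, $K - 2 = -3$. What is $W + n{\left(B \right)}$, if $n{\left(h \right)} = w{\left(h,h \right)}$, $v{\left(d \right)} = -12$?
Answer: $164010 + 575 \sqrt{2} \approx 1.6482 \cdot 10^{5}$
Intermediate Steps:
$K = -1$ ($K = 2 - 3 = -1$)
$w{\left(z,L \right)} = \sqrt{L^{2} + z^{2}}$
$n{\left(h \right)} = \sqrt{2} \sqrt{h^{2}}$ ($n{\left(h \right)} = \sqrt{h^{2} + h^{2}} = \sqrt{2 h^{2}} = \sqrt{2} \sqrt{h^{2}}$)
$W = 164010$ ($W = -6 + \left(-102\right) \left(-12\right) 134 = -6 + 1224 \cdot 134 = -6 + 164016 = 164010$)
$W + n{\left(B \right)} = 164010 + \sqrt{2} \sqrt{\left(-575\right)^{2}} = 164010 + \sqrt{2} \sqrt{330625} = 164010 + \sqrt{2} \cdot 575 = 164010 + 575 \sqrt{2}$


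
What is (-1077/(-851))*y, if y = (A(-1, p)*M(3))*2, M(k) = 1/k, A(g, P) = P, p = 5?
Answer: 3590/851 ≈ 4.2186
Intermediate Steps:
y = 10/3 (y = (5/3)*2 = 10/3 ≈ 3.3333)
(-1077/(-851))*y = -1077/(-851)*(10/3) = -1077*(-1/851)*(10/3) = (1077/851)*(10/3) = 3590/851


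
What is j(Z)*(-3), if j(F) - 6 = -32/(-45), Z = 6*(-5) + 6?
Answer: -302/15 ≈ -20.133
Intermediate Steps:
Z = -24 (Z = -30 + 6 = -24)
j(F) = 302/45 (j(F) = 6 - 32/(-45) = 6 - 32*(-1/45) = 6 + 32/45 = 302/45)
j(Z)*(-3) = (302/45)*(-3) = -302/15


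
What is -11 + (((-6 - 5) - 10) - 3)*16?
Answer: -395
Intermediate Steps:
-11 + (((-6 - 5) - 10) - 3)*16 = -11 + ((-11 - 10) - 3)*16 = -11 + (-21 - 3)*16 = -11 - 24*16 = -11 - 384 = -395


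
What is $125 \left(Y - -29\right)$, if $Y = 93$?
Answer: $15250$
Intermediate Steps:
$125 \left(Y - -29\right) = 125 \left(93 - -29\right) = 125 \left(93 + 29\right) = 125 \cdot 122 = 15250$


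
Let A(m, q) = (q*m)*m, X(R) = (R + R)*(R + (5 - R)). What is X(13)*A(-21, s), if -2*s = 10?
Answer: -286650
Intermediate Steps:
s = -5 (s = -½*10 = -5)
X(R) = 10*R (X(R) = (2*R)*5 = 10*R)
A(m, q) = q*m² (A(m, q) = (m*q)*m = q*m²)
X(13)*A(-21, s) = (10*13)*(-5*(-21)²) = 130*(-5*441) = 130*(-2205) = -286650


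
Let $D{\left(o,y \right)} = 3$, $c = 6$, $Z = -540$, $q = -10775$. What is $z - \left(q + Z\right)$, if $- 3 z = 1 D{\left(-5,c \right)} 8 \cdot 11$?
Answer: $11227$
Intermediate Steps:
$z = -88$ ($z = - \frac{1 \cdot 3 \cdot 8 \cdot 11}{3} = - \frac{3 \cdot 8 \cdot 11}{3} = - \frac{24 \cdot 11}{3} = \left(- \frac{1}{3}\right) 264 = -88$)
$z - \left(q + Z\right) = -88 - \left(-10775 - 540\right) = -88 - -11315 = -88 + 11315 = 11227$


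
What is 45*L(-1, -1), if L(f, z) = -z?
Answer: 45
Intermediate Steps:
45*L(-1, -1) = 45*(-1*(-1)) = 45*1 = 45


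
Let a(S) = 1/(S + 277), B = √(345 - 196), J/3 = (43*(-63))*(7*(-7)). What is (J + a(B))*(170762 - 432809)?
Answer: -7991363723781999/76580 + 262047*√149/76580 ≈ -1.0435e+11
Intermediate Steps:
J = 398223 (J = 3*((43*(-63))*(7*(-7))) = 3*(-2709*(-49)) = 3*132741 = 398223)
B = √149 ≈ 12.207
a(S) = 1/(277 + S)
(J + a(B))*(170762 - 432809) = (398223 + 1/(277 + √149))*(170762 - 432809) = (398223 + 1/(277 + √149))*(-262047) = -104353142481 - 262047/(277 + √149)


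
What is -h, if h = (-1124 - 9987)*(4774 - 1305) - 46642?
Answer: 38590701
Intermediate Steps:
h = -38590701 (h = -11111*3469 - 46642 = -38544059 - 46642 = -38590701)
-h = -1*(-38590701) = 38590701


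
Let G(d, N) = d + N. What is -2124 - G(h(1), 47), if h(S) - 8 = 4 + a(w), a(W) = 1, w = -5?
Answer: -2184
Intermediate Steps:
h(S) = 13 (h(S) = 8 + (4 + 1) = 8 + 5 = 13)
G(d, N) = N + d
-2124 - G(h(1), 47) = -2124 - (47 + 13) = -2124 - 1*60 = -2124 - 60 = -2184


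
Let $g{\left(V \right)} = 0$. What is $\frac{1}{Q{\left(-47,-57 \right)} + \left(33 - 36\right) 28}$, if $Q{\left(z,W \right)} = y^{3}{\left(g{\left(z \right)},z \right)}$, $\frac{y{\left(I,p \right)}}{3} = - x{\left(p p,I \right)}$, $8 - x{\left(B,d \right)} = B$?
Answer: $\frac{1}{287888218143} \approx 3.4736 \cdot 10^{-12}$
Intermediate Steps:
$x{\left(B,d \right)} = 8 - B$
$y{\left(I,p \right)} = -24 + 3 p^{2}$ ($y{\left(I,p \right)} = 3 \left(- (8 - p p)\right) = 3 \left(- (8 - p^{2})\right) = 3 \left(-8 + p^{2}\right) = -24 + 3 p^{2}$)
$Q{\left(z,W \right)} = \left(-24 + 3 z^{2}\right)^{3}$
$\frac{1}{Q{\left(-47,-57 \right)} + \left(33 - 36\right) 28} = \frac{1}{27 \left(-8 + \left(-47\right)^{2}\right)^{3} + \left(33 - 36\right) 28} = \frac{1}{27 \left(-8 + 2209\right)^{3} - 84} = \frac{1}{27 \cdot 2201^{3} - 84} = \frac{1}{27 \cdot 10662526601 - 84} = \frac{1}{287888218227 - 84} = \frac{1}{287888218143}$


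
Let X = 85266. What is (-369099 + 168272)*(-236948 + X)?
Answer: 30461841014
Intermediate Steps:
(-369099 + 168272)*(-236948 + X) = (-369099 + 168272)*(-236948 + 85266) = -200827*(-151682) = 30461841014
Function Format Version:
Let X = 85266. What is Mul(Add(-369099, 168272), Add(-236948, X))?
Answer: 30461841014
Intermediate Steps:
Mul(Add(-369099, 168272), Add(-236948, X)) = Mul(Add(-369099, 168272), Add(-236948, 85266)) = Mul(-200827, -151682) = 30461841014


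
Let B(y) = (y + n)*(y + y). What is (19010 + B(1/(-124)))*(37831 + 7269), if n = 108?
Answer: 1647677638475/1922 ≈ 8.5727e+8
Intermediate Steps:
B(y) = 2*y*(108 + y) (B(y) = (y + 108)*(y + y) = (108 + y)*(2*y) = 2*y*(108 + y))
(19010 + B(1/(-124)))*(37831 + 7269) = (19010 + 2*(108 + 1/(-124))/(-124))*(37831 + 7269) = (19010 + 2*(-1/124)*(108 - 1/124))*45100 = (19010 + 2*(-1/124)*(13391/124))*45100 = (19010 - 13391/7688)*45100 = (146135489/7688)*45100 = 1647677638475/1922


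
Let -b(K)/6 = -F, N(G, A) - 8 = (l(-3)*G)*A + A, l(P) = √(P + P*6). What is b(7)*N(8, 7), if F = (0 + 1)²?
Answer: 90 + 336*I*√21 ≈ 90.0 + 1539.7*I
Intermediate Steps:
l(P) = √7*√P (l(P) = √(P + 6*P) = √(7*P) = √7*√P)
F = 1 (F = 1² = 1)
N(G, A) = 8 + A + I*A*G*√21 (N(G, A) = 8 + (((√7*√(-3))*G)*A + A) = 8 + (((√7*(I*√3))*G)*A + A) = 8 + (((I*√21)*G)*A + A) = 8 + ((I*G*√21)*A + A) = 8 + (I*A*G*√21 + A) = 8 + (A + I*A*G*√21) = 8 + A + I*A*G*√21)
b(K) = 6 (b(K) = -(-6) = -6*(-1) = 6)
b(7)*N(8, 7) = 6*(8 + 7 + I*7*8*√21) = 6*(8 + 7 + 56*I*√21) = 6*(15 + 56*I*√21) = 90 + 336*I*√21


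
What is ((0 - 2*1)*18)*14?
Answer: -504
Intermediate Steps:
((0 - 2*1)*18)*14 = ((0 - 2)*18)*14 = -2*18*14 = -36*14 = -504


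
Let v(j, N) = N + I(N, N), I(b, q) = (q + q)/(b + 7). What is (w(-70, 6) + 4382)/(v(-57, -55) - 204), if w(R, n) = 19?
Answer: -105624/6161 ≈ -17.144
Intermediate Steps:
I(b, q) = 2*q/(7 + b) (I(b, q) = (2*q)/(7 + b) = 2*q/(7 + b))
v(j, N) = N + 2*N/(7 + N)
(w(-70, 6) + 4382)/(v(-57, -55) - 204) = (19 + 4382)/(-55*(9 - 55)/(7 - 55) - 204) = 4401/(-55*(-46)/(-48) - 204) = 4401/(-55*(-1/48)*(-46) - 204) = 4401/(-1265/24 - 204) = 4401/(-6161/24) = 4401*(-24/6161) = -105624/6161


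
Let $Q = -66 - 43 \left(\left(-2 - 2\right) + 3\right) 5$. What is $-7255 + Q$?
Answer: $-7106$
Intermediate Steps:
$Q = 149$ ($Q = -66 - 43 \left(\left(-2 - 2\right) + 3\right) 5 = -66 - 43 \left(-4 + 3\right) 5 = -66 - 43 \left(\left(-1\right) 5\right) = -66 - -215 = -66 + 215 = 149$)
$-7255 + Q = -7255 + 149 = -7106$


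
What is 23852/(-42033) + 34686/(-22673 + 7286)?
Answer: -608322454/215587257 ≈ -2.8217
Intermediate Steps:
23852/(-42033) + 34686/(-22673 + 7286) = 23852*(-1/42033) + 34686/(-15387) = -23852/42033 + 34686*(-1/15387) = -23852/42033 - 11562/5129 = -608322454/215587257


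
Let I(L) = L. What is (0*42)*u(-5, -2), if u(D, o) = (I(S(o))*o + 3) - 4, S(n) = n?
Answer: 0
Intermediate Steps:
u(D, o) = -1 + o² (u(D, o) = (o*o + 3) - 4 = (o² + 3) - 4 = (3 + o²) - 4 = -1 + o²)
(0*42)*u(-5, -2) = (0*42)*(-1 + (-2)²) = 0*(-1 + 4) = 0*3 = 0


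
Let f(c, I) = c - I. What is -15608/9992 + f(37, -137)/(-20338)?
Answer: -19948382/12701081 ≈ -1.5706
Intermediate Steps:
-15608/9992 + f(37, -137)/(-20338) = -15608/9992 + (37 - 1*(-137))/(-20338) = -15608*1/9992 + (37 + 137)*(-1/20338) = -1951/1249 + 174*(-1/20338) = -1951/1249 - 87/10169 = -19948382/12701081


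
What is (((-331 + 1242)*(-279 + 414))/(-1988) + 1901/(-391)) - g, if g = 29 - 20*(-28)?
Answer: -509700735/777308 ≈ -655.73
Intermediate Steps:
g = 589 (g = 29 + 560 = 589)
(((-331 + 1242)*(-279 + 414))/(-1988) + 1901/(-391)) - g = (((-331 + 1242)*(-279 + 414))/(-1988) + 1901/(-391)) - 1*589 = ((911*135)*(-1/1988) + 1901*(-1/391)) - 589 = (122985*(-1/1988) - 1901/391) - 589 = (-122985/1988 - 1901/391) - 589 = -51866323/777308 - 589 = -509700735/777308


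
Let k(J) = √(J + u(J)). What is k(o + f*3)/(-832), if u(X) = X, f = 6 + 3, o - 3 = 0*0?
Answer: -√15/416 ≈ -0.0093101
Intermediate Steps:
o = 3 (o = 3 + 0*0 = 3 + 0 = 3)
f = 9
k(J) = √2*√J (k(J) = √(J + J) = √(2*J) = √2*√J)
k(o + f*3)/(-832) = (√2*√(3 + 9*3))/(-832) = (√2*√(3 + 27))*(-1/832) = (√2*√30)*(-1/832) = (2*√15)*(-1/832) = -√15/416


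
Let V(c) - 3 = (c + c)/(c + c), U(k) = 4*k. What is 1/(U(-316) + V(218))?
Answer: -1/1260 ≈ -0.00079365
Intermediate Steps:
V(c) = 4 (V(c) = 3 + (c + c)/(c + c) = 3 + (2*c)/((2*c)) = 3 + (2*c)*(1/(2*c)) = 3 + 1 = 4)
1/(U(-316) + V(218)) = 1/(4*(-316) + 4) = 1/(-1264 + 4) = 1/(-1260) = -1/1260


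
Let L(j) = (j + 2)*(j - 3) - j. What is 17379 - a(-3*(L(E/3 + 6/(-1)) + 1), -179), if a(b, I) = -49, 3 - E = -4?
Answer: 17428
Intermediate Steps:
E = 7 (E = 3 - 1*(-4) = 3 + 4 = 7)
L(j) = -j + (-3 + j)*(2 + j) (L(j) = (2 + j)*(-3 + j) - j = (-3 + j)*(2 + j) - j = -j + (-3 + j)*(2 + j))
17379 - a(-3*(L(E/3 + 6/(-1)) + 1), -179) = 17379 - 1*(-49) = 17379 + 49 = 17428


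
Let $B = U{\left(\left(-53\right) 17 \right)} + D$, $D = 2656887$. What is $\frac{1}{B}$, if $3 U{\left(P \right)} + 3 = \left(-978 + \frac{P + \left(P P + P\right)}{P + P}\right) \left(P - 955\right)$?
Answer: $\frac{3}{10620098} \approx 2.8248 \cdot 10^{-7}$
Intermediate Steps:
$U{\left(P \right)} = -1 + \frac{\left(-978 + \frac{P^{2} + 2 P}{2 P}\right) \left(-955 + P\right)}{3}$ ($U{\left(P \right)} = -1 + \frac{\left(-978 + \frac{P + \left(P P + P\right)}{P + P}\right) \left(P - 955\right)}{3} = -1 + \frac{\left(-978 + \frac{P + \left(P^{2} + P\right)}{2 P}\right) \left(-955 + P\right)}{3} = -1 + \frac{\left(-978 + \left(P + \left(P + P^{2}\right)\right) \frac{1}{2 P}\right) \left(-955 + P\right)}{3} = -1 + \frac{\left(-978 + \left(P^{2} + 2 P\right) \frac{1}{2 P}\right) \left(-955 + P\right)}{3} = -1 + \frac{\left(-978 + \frac{P^{2} + 2 P}{2 P}\right) \left(-955 + P\right)}{3}$)
$B = \frac{10620098}{3}$ ($B = \left(\frac{933032}{3} - \frac{2909 \left(\left(-53\right) 17\right)}{6} + \frac{\left(\left(-53\right) 17\right)^{2}}{6}\right) + 2656887 = \left(\frac{933032}{3} - - \frac{2621009}{6} + \frac{\left(-901\right)^{2}}{6}\right) + 2656887 = \left(\frac{933032}{3} + \frac{2621009}{6} + \frac{1}{6} \cdot 811801\right) + 2656887 = \left(\frac{933032}{3} + \frac{2621009}{6} + \frac{811801}{6}\right) + 2656887 = \frac{2649437}{3} + 2656887 = \frac{10620098}{3} \approx 3.54 \cdot 10^{6}$)
$\frac{1}{B} = \frac{1}{\frac{10620098}{3}} = \frac{3}{10620098}$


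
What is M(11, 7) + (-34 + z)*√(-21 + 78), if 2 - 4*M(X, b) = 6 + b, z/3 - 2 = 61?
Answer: -11/4 + 155*√57 ≈ 1167.5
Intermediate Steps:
z = 189 (z = 6 + 3*61 = 6 + 183 = 189)
M(X, b) = -1 - b/4 (M(X, b) = ½ - (6 + b)/4 = ½ + (-3/2 - b/4) = -1 - b/4)
M(11, 7) + (-34 + z)*√(-21 + 78) = (-1 - ¼*7) + (-34 + 189)*√(-21 + 78) = (-1 - 7/4) + 155*√57 = -11/4 + 155*√57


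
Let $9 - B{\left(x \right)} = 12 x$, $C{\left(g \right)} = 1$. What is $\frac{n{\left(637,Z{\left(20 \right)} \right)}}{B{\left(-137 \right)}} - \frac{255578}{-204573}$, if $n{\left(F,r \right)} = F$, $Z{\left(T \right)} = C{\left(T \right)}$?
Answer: $\frac{9697955}{5932617} \approx 1.6347$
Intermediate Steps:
$Z{\left(T \right)} = 1$
$B{\left(x \right)} = 9 - 12 x$
$\frac{n{\left(637,Z{\left(20 \right)} \right)}}{B{\left(-137 \right)}} - \frac{255578}{-204573} = \frac{637}{9 - -1644} - \frac{255578}{-204573} = \frac{637}{9 + 1644} - - \frac{255578}{204573} = \frac{637}{1653} + \frac{255578}{204573} = \frac{9697955}{5932617}$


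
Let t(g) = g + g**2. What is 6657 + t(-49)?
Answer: 9009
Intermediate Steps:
6657 + t(-49) = 6657 - 49*(1 - 49) = 6657 - 49*(-48) = 6657 + 2352 = 9009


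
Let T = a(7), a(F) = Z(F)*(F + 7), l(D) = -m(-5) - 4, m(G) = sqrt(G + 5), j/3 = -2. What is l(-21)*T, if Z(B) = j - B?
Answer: 728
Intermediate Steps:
j = -6 (j = 3*(-2) = -6)
m(G) = sqrt(5 + G)
Z(B) = -6 - B
l(D) = -4 (l(D) = -sqrt(5 - 5) - 4 = -sqrt(0) - 4 = -1*0 - 4 = 0 - 4 = -4)
a(F) = (-6 - F)*(7 + F) (a(F) = (-6 - F)*(F + 7) = (-6 - F)*(7 + F))
T = -182 (T = -(6 + 7)*(7 + 7) = -1*13*14 = -182)
l(-21)*T = -4*(-182) = 728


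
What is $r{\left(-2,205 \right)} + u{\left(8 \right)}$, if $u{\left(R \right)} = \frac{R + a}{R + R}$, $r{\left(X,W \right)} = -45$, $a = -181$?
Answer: $- \frac{893}{16} \approx -55.813$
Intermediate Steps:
$u{\left(R \right)} = \frac{-181 + R}{2 R}$ ($u{\left(R \right)} = \frac{R - 181}{R + R} = \frac{-181 + R}{2 R}$)
$r{\left(-2,205 \right)} + u{\left(8 \right)} = -45 + \frac{-181 + 8}{2 \cdot 8} = -45 + \frac{1}{2} \cdot \frac{1}{8} \left(-173\right) = -45 - \frac{173}{16} = - \frac{893}{16}$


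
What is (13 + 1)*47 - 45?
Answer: 613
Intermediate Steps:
(13 + 1)*47 - 45 = 14*47 - 45 = 658 - 45 = 613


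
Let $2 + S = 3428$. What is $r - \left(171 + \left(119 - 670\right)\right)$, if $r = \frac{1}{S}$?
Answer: $\frac{1301881}{3426} \approx 380.0$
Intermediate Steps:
$S = 3426$ ($S = -2 + 3428 = 3426$)
$r = \frac{1}{3426} \approx 0.00029189$
$r - \left(171 + \left(119 - 670\right)\right) = \frac{1}{3426} - \left(171 + \left(119 - 670\right)\right) = \frac{1}{3426} - \left(171 - 551\right) = \frac{1}{3426} - -380 = \frac{1}{3426} + 380 = \frac{1301881}{3426}$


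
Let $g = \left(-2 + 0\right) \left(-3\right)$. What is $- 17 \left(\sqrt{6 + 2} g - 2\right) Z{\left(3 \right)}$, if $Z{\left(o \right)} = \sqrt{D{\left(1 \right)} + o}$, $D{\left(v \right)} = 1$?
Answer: $68 - 408 \sqrt{2} \approx -509.0$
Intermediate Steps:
$g = 6$ ($g = \left(-2\right) \left(-3\right) = 6$)
$Z{\left(o \right)} = \sqrt{1 + o}$
$- 17 \left(\sqrt{6 + 2} g - 2\right) Z{\left(3 \right)} = - 17 \left(\sqrt{6 + 2} \cdot 6 - 2\right) \sqrt{1 + 3} = - 17 \left(\sqrt{8} \cdot 6 - 2\right) \sqrt{4} = - 17 \left(2 \sqrt{2} \cdot 6 - 2\right) 2 = - 17 \left(12 \sqrt{2} - 2\right) 2 = - 17 \left(-2 + 12 \sqrt{2}\right) 2 = \left(34 - 204 \sqrt{2}\right) 2 = 68 - 408 \sqrt{2}$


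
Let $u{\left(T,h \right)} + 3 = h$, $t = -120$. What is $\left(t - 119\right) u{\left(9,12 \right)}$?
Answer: $-2151$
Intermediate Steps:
$u{\left(T,h \right)} = -3 + h$
$\left(t - 119\right) u{\left(9,12 \right)} = \left(-120 - 119\right) \left(-3 + 12\right) = \left(-239\right) 9 = -2151$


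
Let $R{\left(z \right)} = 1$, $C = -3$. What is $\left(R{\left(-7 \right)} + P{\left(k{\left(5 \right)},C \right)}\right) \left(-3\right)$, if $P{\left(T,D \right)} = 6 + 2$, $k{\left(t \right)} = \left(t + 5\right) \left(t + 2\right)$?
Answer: $-27$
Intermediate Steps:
$k{\left(t \right)} = \left(2 + t\right) \left(5 + t\right)$ ($k{\left(t \right)} = \left(5 + t\right) \left(2 + t\right) = \left(2 + t\right) \left(5 + t\right)$)
$P{\left(T,D \right)} = 8$
$\left(R{\left(-7 \right)} + P{\left(k{\left(5 \right)},C \right)}\right) \left(-3\right) = \left(1 + 8\right) \left(-3\right) = 9 \left(-3\right) = -27$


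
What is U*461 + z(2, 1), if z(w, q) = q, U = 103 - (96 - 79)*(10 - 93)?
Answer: 697955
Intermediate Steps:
U = 1514 (U = 103 - 17*(-83) = 103 - 1*(-1411) = 103 + 1411 = 1514)
U*461 + z(2, 1) = 1514*461 + 1 = 697954 + 1 = 697955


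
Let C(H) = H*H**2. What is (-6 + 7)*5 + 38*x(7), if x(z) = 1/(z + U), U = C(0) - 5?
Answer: 24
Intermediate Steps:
C(H) = H**3
U = -5 (U = 0**3 - 5 = 0 - 5 = -5)
x(z) = 1/(-5 + z) (x(z) = 1/(z - 5) = 1/(-5 + z))
(-6 + 7)*5 + 38*x(7) = (-6 + 7)*5 + 38/(-5 + 7) = 1*5 + 38/2 = 5 + 38*(1/2) = 5 + 19 = 24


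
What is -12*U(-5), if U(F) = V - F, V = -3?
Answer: -24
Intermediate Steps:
U(F) = -3 - F
-12*U(-5) = -12*(-3 - 1*(-5)) = -12*(-3 + 5) = -12*2 = -24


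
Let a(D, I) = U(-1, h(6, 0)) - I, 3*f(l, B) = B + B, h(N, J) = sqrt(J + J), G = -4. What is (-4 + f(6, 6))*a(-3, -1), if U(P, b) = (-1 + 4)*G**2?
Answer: 0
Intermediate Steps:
h(N, J) = sqrt(2)*sqrt(J) (h(N, J) = sqrt(2*J) = sqrt(2)*sqrt(J))
f(l, B) = 2*B/3 (f(l, B) = (B + B)/3 = (2*B)/3 = 2*B/3)
U(P, b) = 48 (U(P, b) = (-1 + 4)*(-4)**2 = 3*16 = 48)
a(D, I) = 48 - I
(-4 + f(6, 6))*a(-3, -1) = (-4 + (2/3)*6)*(48 - 1*(-1)) = (-4 + 4)*(48 + 1) = 0*49 = 0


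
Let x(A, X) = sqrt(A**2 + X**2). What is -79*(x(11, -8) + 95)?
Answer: -7505 - 79*sqrt(185) ≈ -8579.5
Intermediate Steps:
-79*(x(11, -8) + 95) = -79*(sqrt(11**2 + (-8)**2) + 95) = -79*(sqrt(121 + 64) + 95) = -79*(sqrt(185) + 95) = -79*(95 + sqrt(185)) = -7505 - 79*sqrt(185)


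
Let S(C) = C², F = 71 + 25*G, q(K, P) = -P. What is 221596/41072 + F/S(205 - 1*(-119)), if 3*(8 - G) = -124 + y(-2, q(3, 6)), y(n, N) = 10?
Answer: 485675221/89824464 ≈ 5.4069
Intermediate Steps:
G = 46 (G = 8 - (-124 + 10)/3 = 8 - ⅓*(-114) = 8 + 38 = 46)
F = 1221 (F = 71 + 25*46 = 71 + 1150 = 1221)
221596/41072 + F/S(205 - 1*(-119)) = 221596/41072 + 1221/((205 - 1*(-119))²) = 221596*(1/41072) + 1221/((205 + 119)²) = 55399/10268 + 1221/(324²) = 55399/10268 + 1221/104976 = 55399/10268 + 1221*(1/104976) = 55399/10268 + 407/34992 = 485675221/89824464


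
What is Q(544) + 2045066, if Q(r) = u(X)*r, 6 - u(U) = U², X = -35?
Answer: 1381930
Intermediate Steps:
u(U) = 6 - U²
Q(r) = -1219*r (Q(r) = (6 - 1*(-35)²)*r = (6 - 1*1225)*r = (6 - 1225)*r = -1219*r)
Q(544) + 2045066 = -1219*544 + 2045066 = -663136 + 2045066 = 1381930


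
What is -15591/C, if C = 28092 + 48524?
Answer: -15591/76616 ≈ -0.20350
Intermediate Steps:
C = 76616
-15591/C = -15591/76616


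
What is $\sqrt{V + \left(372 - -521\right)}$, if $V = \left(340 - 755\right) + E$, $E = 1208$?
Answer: $\sqrt{1686} \approx 41.061$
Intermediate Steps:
$V = 793$ ($V = \left(340 - 755\right) + 1208 = -415 + 1208 = 793$)
$\sqrt{V + \left(372 - -521\right)} = \sqrt{793 + \left(372 - -521\right)} = \sqrt{793 + \left(372 + 521\right)} = \sqrt{793 + 893} = \sqrt{1686}$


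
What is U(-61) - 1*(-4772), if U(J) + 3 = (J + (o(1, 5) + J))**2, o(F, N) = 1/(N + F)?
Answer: 706045/36 ≈ 19612.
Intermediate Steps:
o(F, N) = 1/(F + N)
U(J) = -3 + (1/6 + 2*J)**2 (U(J) = -3 + (J + (1/(1 + 5) + J))**2 = -3 + (J + (1/6 + J))**2 = -3 + (1/6 + 2*J)**2)
U(-61) - 1*(-4772) = (-3 + (1 + 12*(-61))**2/36) - 1*(-4772) = (-3 + (1 - 732)**2/36) + 4772 = (-3 + (1/36)*(-731)**2) + 4772 = (-3 + (1/36)*534361) + 4772 = (-3 + 534361/36) + 4772 = 534253/36 + 4772 = 706045/36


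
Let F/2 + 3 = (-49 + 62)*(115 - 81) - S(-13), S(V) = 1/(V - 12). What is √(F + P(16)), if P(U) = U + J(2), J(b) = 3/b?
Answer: √89558/10 ≈ 29.926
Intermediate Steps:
S(V) = 1/(-12 + V)
P(U) = 3/2 + U (P(U) = U + 3/2 = 3/2 + U)
F = 21952/25 (F = -6 + 2*((-49 + 62)*(115 - 81) - 1/(-12 - 13)) = -6 + 2*(13*34 - 1/(-25)) = -6 + 2*(442 - 1*(-1/25)) = -6 + 2*(442 + 1/25) = -6 + 2*(11051/25) = -6 + 22102/25 = 21952/25 ≈ 878.08)
√(F + P(16)) = √(21952/25 + (3/2 + 16)) = √(21952/25 + 35/2) = √(44779/50) = √89558/10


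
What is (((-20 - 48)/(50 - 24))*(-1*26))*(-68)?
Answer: -4624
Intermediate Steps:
(((-20 - 48)/(50 - 24))*(-1*26))*(-68) = (-68/26*(-26))*(-68) = (-68*1/26*(-26))*(-68) = -34/13*(-26)*(-68) = 68*(-68) = -4624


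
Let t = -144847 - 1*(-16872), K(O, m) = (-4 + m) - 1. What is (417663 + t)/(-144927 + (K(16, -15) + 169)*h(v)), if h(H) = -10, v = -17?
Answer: -289688/146417 ≈ -1.9785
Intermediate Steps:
K(O, m) = -5 + m
t = -127975 (t = -144847 + 16872 = -127975)
(417663 + t)/(-144927 + (K(16, -15) + 169)*h(v)) = (417663 - 127975)/(-144927 + ((-5 - 15) + 169)*(-10)) = 289688/(-144927 + (-20 + 169)*(-10)) = 289688/(-144927 + 149*(-10)) = 289688/(-144927 - 1490) = 289688/(-146417) = 289688*(-1/146417) = -289688/146417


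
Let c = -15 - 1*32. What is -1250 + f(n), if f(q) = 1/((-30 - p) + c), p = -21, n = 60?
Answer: -70001/56 ≈ -1250.0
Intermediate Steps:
c = -47 (c = -15 - 32 = -47)
f(q) = -1/56 (f(q) = 1/((-30 - 1*(-21)) - 47) = 1/((-30 + 21) - 47) = 1/(-9 - 47) = 1/(-56) = -1/56)
-1250 + f(n) = -1250 - 1/56 = -70001/56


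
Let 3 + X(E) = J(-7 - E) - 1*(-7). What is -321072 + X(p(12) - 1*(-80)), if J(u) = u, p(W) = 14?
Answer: -321169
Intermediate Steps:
X(E) = -3 - E (X(E) = -3 + ((-7 - E) - 1*(-7)) = -3 + ((-7 - E) + 7) = -3 - E)
-321072 + X(p(12) - 1*(-80)) = -321072 + (-3 - (14 - 1*(-80))) = -321072 + (-3 - (14 + 80)) = -321072 + (-3 - 1*94) = -321072 + (-3 - 94) = -321072 - 97 = -321169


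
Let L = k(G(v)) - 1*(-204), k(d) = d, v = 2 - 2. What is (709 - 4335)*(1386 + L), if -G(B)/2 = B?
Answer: -5765340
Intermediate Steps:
v = 0
G(B) = -2*B
L = 204 (L = -2*0 - 1*(-204) = 0 + 204 = 204)
(709 - 4335)*(1386 + L) = (709 - 4335)*(1386 + 204) = -3626*1590 = -5765340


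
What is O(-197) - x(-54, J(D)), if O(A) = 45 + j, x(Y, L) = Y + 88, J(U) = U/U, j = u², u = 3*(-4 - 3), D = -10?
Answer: 452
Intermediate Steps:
u = -21 (u = 3*(-7) = -21)
j = 441 (j = (-21)² = 441)
J(U) = 1
x(Y, L) = 88 + Y
O(A) = 486 (O(A) = 45 + 441 = 486)
O(-197) - x(-54, J(D)) = 486 - (88 - 54) = 486 - 1*34 = 486 - 34 = 452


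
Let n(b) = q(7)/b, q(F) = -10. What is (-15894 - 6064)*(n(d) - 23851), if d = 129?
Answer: 67560132862/129 ≈ 5.2372e+8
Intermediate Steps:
n(b) = -10/b
(-15894 - 6064)*(n(d) - 23851) = (-15894 - 6064)*(-10/129 - 23851) = -21958*(-10*1/129 - 23851) = -21958*(-10/129 - 23851) = -21958*(-3076789/129) = 67560132862/129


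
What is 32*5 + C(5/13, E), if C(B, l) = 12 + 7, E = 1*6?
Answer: 179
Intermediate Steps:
E = 6
C(B, l) = 19
32*5 + C(5/13, E) = 32*5 + 19 = 160 + 19 = 179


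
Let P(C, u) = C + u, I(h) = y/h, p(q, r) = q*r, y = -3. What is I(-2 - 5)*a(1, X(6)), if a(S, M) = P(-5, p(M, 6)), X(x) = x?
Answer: 93/7 ≈ 13.286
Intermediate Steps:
I(h) = -3/h
a(S, M) = -5 + 6*M (a(S, M) = -5 + M*6 = -5 + 6*M)
I(-2 - 5)*a(1, X(6)) = (-3/(-2 - 5))*(-5 + 6*6) = (-3/(-7))*(-5 + 36) = -3*(-1/7)*31 = (3/7)*31 = 93/7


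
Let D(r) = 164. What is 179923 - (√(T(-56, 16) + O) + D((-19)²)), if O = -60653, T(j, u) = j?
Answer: 179759 - I*√60709 ≈ 1.7976e+5 - 246.39*I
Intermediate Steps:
179923 - (√(T(-56, 16) + O) + D((-19)²)) = 179923 - (√(-56 - 60653) + 164) = 179923 - (√(-60709) + 164) = 179923 - (I*√60709 + 164) = 179923 - (164 + I*√60709) = 179923 + (-164 - I*√60709) = 179759 - I*√60709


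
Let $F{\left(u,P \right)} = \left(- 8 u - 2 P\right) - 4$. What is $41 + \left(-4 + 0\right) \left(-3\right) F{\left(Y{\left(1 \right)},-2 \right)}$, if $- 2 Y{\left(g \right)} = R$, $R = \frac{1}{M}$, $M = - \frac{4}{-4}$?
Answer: $89$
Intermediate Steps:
$M = 1$ ($M = \left(-4\right) \left(- \frac{1}{4}\right) = 1$)
$R = 1$ ($R = 1^{-1} = 1$)
$Y{\left(g \right)} = - \frac{1}{2}$ ($Y{\left(g \right)} = \left(- \frac{1}{2}\right) 1 = - \frac{1}{2}$)
$F{\left(u,P \right)} = -4 - 8 u - 2 P$
$41 + \left(-4 + 0\right) \left(-3\right) F{\left(Y{\left(1 \right)},-2 \right)} = 41 + \left(-4 + 0\right) \left(-3\right) \left(-4 - -4 - -4\right) = 41 + \left(-4\right) \left(-3\right) \left(-4 + 4 + 4\right) = 41 + 12 \cdot 4 = 41 + 48 = 89$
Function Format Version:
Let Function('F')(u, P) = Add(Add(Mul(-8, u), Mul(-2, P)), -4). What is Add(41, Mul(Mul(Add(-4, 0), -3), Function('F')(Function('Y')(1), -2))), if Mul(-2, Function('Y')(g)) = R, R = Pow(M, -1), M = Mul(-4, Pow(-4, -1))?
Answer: 89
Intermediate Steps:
M = 1 (M = Mul(-4, Rational(-1, 4)) = 1)
R = 1 (R = Pow(1, -1) = 1)
Function('Y')(g) = Rational(-1, 2) (Function('Y')(g) = Mul(Rational(-1, 2), 1) = Rational(-1, 2))
Function('F')(u, P) = Add(-4, Mul(-8, u), Mul(-2, P))
Add(41, Mul(Mul(Add(-4, 0), -3), Function('F')(Function('Y')(1), -2))) = Add(41, Mul(Mul(Add(-4, 0), -3), Add(-4, Mul(-8, Rational(-1, 2)), Mul(-2, -2)))) = Add(41, Mul(Mul(-4, -3), Add(-4, 4, 4))) = Add(41, Mul(12, 4)) = Add(41, 48) = 89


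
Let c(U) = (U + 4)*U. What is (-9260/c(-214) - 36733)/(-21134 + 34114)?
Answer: -41269757/14583030 ≈ -2.8300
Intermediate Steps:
c(U) = U*(4 + U) (c(U) = (4 + U)*U = U*(4 + U))
(-9260/c(-214) - 36733)/(-21134 + 34114) = (-9260*(-1/(214*(4 - 214))) - 36733)/(-21134 + 34114) = (-9260/((-214*(-210))) - 36733)/12980 = (-9260/44940 - 36733)*(1/12980) = (-9260*1/44940 - 36733)*(1/12980) = (-463/2247 - 36733)*(1/12980) = -82539514/2247*1/12980 = -41269757/14583030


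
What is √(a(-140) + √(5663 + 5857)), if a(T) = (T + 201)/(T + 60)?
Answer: √(-305 + 19200*√5)/20 ≈ 10.323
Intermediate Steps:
a(T) = (201 + T)/(60 + T)
√(a(-140) + √(5663 + 5857)) = √((201 - 140)/(60 - 140) + √(5663 + 5857)) = √(61/(-80) + √11520) = √(-1/80*61 + 48*√5) = √(-61/80 + 48*√5)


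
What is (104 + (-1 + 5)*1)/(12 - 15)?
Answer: -36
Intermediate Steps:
(104 + (-1 + 5)*1)/(12 - 15) = (104 + 4*1)/(-3) = -(104 + 4)/3 = -⅓*108 = -36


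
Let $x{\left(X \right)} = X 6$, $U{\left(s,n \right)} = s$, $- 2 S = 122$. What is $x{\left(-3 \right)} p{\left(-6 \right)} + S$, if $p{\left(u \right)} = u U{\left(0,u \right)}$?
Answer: $-61$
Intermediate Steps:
$S = -61$ ($S = \left(- \frac{1}{2}\right) 122 = -61$)
$p{\left(u \right)} = 0$ ($p{\left(u \right)} = u 0 = 0$)
$x{\left(X \right)} = 6 X$
$x{\left(-3 \right)} p{\left(-6 \right)} + S = 6 \left(-3\right) 0 - 61 = \left(-18\right) 0 - 61 = 0 - 61 = -61$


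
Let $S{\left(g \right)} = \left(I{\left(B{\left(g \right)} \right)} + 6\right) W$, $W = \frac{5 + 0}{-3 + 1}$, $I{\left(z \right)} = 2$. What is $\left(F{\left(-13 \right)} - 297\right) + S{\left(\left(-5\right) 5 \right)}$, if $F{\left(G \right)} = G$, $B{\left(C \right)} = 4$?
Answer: $-330$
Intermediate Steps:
$W = - \frac{5}{2}$ ($W = \frac{5}{-2} = 5 \left(- \frac{1}{2}\right) = - \frac{5}{2} \approx -2.5$)
$S{\left(g \right)} = -20$ ($S{\left(g \right)} = \left(2 + 6\right) \left(- \frac{5}{2}\right) = 8 \left(- \frac{5}{2}\right) = -20$)
$\left(F{\left(-13 \right)} - 297\right) + S{\left(\left(-5\right) 5 \right)} = \left(-13 - 297\right) - 20 = -310 - 20 = -330$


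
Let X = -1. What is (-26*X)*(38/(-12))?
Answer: -247/3 ≈ -82.333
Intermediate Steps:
(-26*X)*(38/(-12)) = (-26*(-1))*(38/(-12)) = 26*(38*(-1/12)) = 26*(-19/6) = -247/3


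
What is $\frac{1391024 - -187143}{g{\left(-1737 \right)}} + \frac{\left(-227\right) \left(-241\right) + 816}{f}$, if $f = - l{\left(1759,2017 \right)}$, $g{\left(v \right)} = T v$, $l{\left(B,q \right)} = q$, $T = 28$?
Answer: $- \frac{5883579467}{98098812} \approx -59.976$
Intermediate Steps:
$g{\left(v \right)} = 28 v$
$f = -2017$ ($f = \left(-1\right) 2017 = -2017$)
$\frac{1391024 - -187143}{g{\left(-1737 \right)}} + \frac{\left(-227\right) \left(-241\right) + 816}{f} = \frac{1391024 - -187143}{28 \left(-1737\right)} + \frac{\left(-227\right) \left(-241\right) + 816}{-2017} = \frac{1391024 + 187143}{-48636} + \left(54707 + 816\right) \left(- \frac{1}{2017}\right) = 1578167 \left(- \frac{1}{48636}\right) + 55523 \left(- \frac{1}{2017}\right) = - \frac{1578167}{48636} - \frac{55523}{2017} = - \frac{5883579467}{98098812}$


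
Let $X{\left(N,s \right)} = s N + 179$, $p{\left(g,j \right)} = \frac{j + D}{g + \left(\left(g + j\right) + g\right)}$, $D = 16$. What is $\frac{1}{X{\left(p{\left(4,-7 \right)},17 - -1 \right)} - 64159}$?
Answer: $- \frac{5}{319738} \approx -1.5638 \cdot 10^{-5}$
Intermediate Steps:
$p{\left(g,j \right)} = \frac{16 + j}{j + 3 g}$ ($p{\left(g,j \right)} = \frac{j + 16}{g + \left(\left(g + j\right) + g\right)} = \frac{16 + j}{g + \left(j + 2 g\right)} = \frac{16 + j}{j + 3 g}$)
$X{\left(N,s \right)} = 179 + N s$ ($X{\left(N,s \right)} = N s + 179 = 179 + N s$)
$\frac{1}{X{\left(p{\left(4,-7 \right)},17 - -1 \right)} - 64159} = \frac{1}{\left(179 + \frac{16 - 7}{-7 + 3 \cdot 4} \left(17 - -1\right)\right) - 64159} = \frac{1}{\left(179 + \frac{1}{-7 + 12} \cdot 9 \left(17 + 1\right)\right) - 64159} = \frac{1}{\left(179 + \frac{1}{5} \cdot 9 \cdot 18\right) - 64159} = \frac{1}{\left(179 + \frac{9}{5} \cdot 18\right) - 64159} = \frac{1}{\left(179 + \frac{162}{5}\right) - 64159} = \frac{1}{\frac{1057}{5} - 64159} = \frac{1}{- \frac{319738}{5}} = - \frac{5}{319738}$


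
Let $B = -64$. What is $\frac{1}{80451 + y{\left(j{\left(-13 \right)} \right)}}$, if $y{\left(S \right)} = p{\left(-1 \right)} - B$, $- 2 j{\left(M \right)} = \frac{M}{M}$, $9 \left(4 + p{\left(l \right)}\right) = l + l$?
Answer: $\frac{9}{724597} \approx 1.2421 \cdot 10^{-5}$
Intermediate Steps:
$p{\left(l \right)} = -4 + \frac{2 l}{9}$ ($p{\left(l \right)} = -4 + \frac{l + l}{9} = -4 + \frac{2 l}{9}$)
$j{\left(M \right)} = - \frac{1}{2}$ ($j{\left(M \right)} = - \frac{M \frac{1}{M}}{2} = \left(- \frac{1}{2}\right) 1 = - \frac{1}{2}$)
$y{\left(S \right)} = \frac{538}{9}$ ($y{\left(S \right)} = \left(-4 + \frac{2}{9} \left(-1\right)\right) - -64 = \left(-4 - \frac{2}{9}\right) + 64 = - \frac{38}{9} + 64 = \frac{538}{9}$)
$\frac{1}{80451 + y{\left(j{\left(-13 \right)} \right)}} = \frac{1}{80451 + \frac{538}{9}} = \frac{1}{\frac{724597}{9}} = \frac{9}{724597}$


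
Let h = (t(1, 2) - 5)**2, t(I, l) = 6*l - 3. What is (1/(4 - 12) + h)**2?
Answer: 16129/64 ≈ 252.02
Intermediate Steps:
t(I, l) = -3 + 6*l
h = 16 (h = ((-3 + 6*2) - 5)**2 = ((-3 + 12) - 5)**2 = (9 - 5)**2 = 4**2 = 16)
(1/(4 - 12) + h)**2 = (1/(4 - 12) + 16)**2 = (1/(-8) + 16)**2 = (-1/8 + 16)**2 = (127/8)**2 = 16129/64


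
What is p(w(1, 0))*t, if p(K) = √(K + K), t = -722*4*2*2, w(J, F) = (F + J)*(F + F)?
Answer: 0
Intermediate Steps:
w(J, F) = 2*F*(F + J) (w(J, F) = (F + J)*(2*F) = 2*F*(F + J))
t = -11552 (t = -5776*2 = -722*16 = -11552)
p(K) = √2*√K (p(K) = √(2*K) = √2*√K)
p(w(1, 0))*t = (√2*√(2*0*(0 + 1)))*(-11552) = (√2*√(2*0*1))*(-11552) = (√2*√0)*(-11552) = (√2*0)*(-11552) = 0*(-11552) = 0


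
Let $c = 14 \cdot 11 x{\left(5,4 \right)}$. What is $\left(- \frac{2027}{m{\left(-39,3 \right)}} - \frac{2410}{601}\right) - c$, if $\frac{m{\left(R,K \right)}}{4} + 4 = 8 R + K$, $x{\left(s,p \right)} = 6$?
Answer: $- \frac{697064741}{752452} \approx -926.39$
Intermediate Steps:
$m{\left(R,K \right)} = -16 + 4 K + 32 R$ ($m{\left(R,K \right)} = -16 + 4 \left(8 R + K\right) = -16 + 4 \left(K + 8 R\right) = -16 + \left(4 K + 32 R\right) = -16 + 4 K + 32 R$)
$c = 924$ ($c = 14 \cdot 11 \cdot 6 = 154 \cdot 6 = 924$)
$\left(- \frac{2027}{m{\left(-39,3 \right)}} - \frac{2410}{601}\right) - c = \left(- \frac{2027}{-16 + 4 \cdot 3 + 32 \left(-39\right)} - \frac{2410}{601}\right) - 924 = \left(- \frac{2027}{-16 + 12 - 1248} - \frac{2410}{601}\right) - 924 = \left(- \frac{2027}{-1252} - \frac{2410}{601}\right) - 924 = \left(\left(-2027\right) \left(- \frac{1}{1252}\right) - \frac{2410}{601}\right) - 924 = \left(\frac{2027}{1252} - \frac{2410}{601}\right) - 924 = - \frac{1799093}{752452} - 924 = - \frac{697064741}{752452}$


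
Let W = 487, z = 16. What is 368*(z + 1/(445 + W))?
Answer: 1371996/233 ≈ 5888.4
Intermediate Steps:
368*(z + 1/(445 + W)) = 368*(16 + 1/(445 + 487)) = 368*(16 + 1/932) = 368*(14913/932) = 1371996/233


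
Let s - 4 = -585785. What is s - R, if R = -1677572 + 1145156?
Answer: -53365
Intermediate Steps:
R = -532416
s = -585781 (s = 4 - 585785 = -585781)
s - R = -585781 - 1*(-532416) = -585781 + 532416 = -53365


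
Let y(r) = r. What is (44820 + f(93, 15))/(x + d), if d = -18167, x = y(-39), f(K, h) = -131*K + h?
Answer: -16326/9103 ≈ -1.7935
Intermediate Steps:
f(K, h) = h - 131*K
x = -39
(44820 + f(93, 15))/(x + d) = (44820 + (15 - 131*93))/(-39 - 18167) = (44820 + (15 - 12183))/(-18206) = (44820 - 12168)*(-1/18206) = 32652*(-1/18206) = -16326/9103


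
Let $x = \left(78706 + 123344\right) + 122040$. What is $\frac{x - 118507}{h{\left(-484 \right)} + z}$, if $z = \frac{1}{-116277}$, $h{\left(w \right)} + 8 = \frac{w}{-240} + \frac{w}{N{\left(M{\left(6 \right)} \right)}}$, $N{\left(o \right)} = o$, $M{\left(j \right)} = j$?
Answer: $- \frac{478091489820}{201508061} \approx -2372.6$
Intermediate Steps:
$x = 324090$ ($x = 202050 + 122040 = 324090$)
$h{\left(w \right)} = -8 + \frac{13 w}{80}$ ($h{\left(w \right)} = -8 + \left(\frac{w}{-240} + \frac{w}{6}\right) = -8 + \left(w \left(- \frac{1}{240}\right) + w \frac{1}{6}\right) = -8 + \left(- \frac{w}{240} + \frac{w}{6}\right) = -8 + \frac{13 w}{80}$)
$z = - \frac{1}{116277} \approx -8.6002 \cdot 10^{-6}$
$\frac{x - 118507}{h{\left(-484 \right)} + z} = \frac{324090 - 118507}{\left(-8 + \frac{13}{80} \left(-484\right)\right) - \frac{1}{116277}} = \frac{205583}{\left(-8 - \frac{1573}{20}\right) - \frac{1}{116277}} = \frac{205583}{- \frac{1733}{20} - \frac{1}{116277}} = \frac{205583}{- \frac{201508061}{2325540}} = 205583 \left(- \frac{2325540}{201508061}\right) = - \frac{478091489820}{201508061}$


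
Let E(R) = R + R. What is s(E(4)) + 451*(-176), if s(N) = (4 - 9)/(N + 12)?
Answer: -317505/4 ≈ -79376.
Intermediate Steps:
E(R) = 2*R
s(N) = -5/(12 + N)
s(E(4)) + 451*(-176) = -5/(12 + 2*4) + 451*(-176) = -5/(12 + 8) - 79376 = -5/20 - 79376 = -5*1/20 - 79376 = -¼ - 79376 = -317505/4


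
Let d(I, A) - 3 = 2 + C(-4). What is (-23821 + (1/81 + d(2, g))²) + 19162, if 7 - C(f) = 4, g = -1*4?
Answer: -30146498/6561 ≈ -4594.8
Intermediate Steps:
g = -4
C(f) = 3 (C(f) = 7 - 1*4 = 7 - 4 = 3)
d(I, A) = 8 (d(I, A) = 3 + (2 + 3) = 3 + 5 = 8)
(-23821 + (1/81 + d(2, g))²) + 19162 = (-23821 + (1/81 + 8)²) + 19162 = (-23821 + (649/81)²) + 19162 = (-23821 + 421201/6561) + 19162 = -155868380/6561 + 19162 = -30146498/6561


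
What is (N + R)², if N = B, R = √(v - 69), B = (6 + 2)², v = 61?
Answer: 4088 + 256*I*√2 ≈ 4088.0 + 362.04*I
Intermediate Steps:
B = 64 (B = 8² = 64)
R = 2*I*√2 (R = √(61 - 69) = √(-8) = 2*I*√2 ≈ 2.8284*I)
N = 64
(N + R)² = (64 + 2*I*√2)²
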